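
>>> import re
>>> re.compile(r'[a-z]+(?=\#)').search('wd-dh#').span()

(3, 5)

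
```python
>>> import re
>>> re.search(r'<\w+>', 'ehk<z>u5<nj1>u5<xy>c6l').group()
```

`search` walks the string left to right and returns the first match it finds.
The match spans [3:6] → '<z>'.

'<z>'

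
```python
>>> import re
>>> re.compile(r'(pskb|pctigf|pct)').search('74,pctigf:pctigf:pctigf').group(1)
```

'pctigf'

The match spans [3:9] → 'pctigf'.
Captured: group 1 = 'pctigf'.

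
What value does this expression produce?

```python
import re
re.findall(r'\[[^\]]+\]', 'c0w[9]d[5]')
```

Matches: at [3:6] → '[9]'; at [7:10] → '[5]'.
No capturing groups, so `findall` returns the 2 full match strings.

['[9]', '[5]']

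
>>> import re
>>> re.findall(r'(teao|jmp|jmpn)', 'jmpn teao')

['jmp', 'teao']

Branches in `(...|...)` are attempted left-to-right; the first branch that allows the whole pattern to succeed is taken.
Walking the string: at [0:3] match 'jmp', group 1 = 'jmp'; at [5:9] match 'teao', group 1 = 'teao'.
With a single group, `findall` returns only what that group captured — 2 items.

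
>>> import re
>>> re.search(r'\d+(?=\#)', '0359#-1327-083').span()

(0, 4)

The positive lookaround only admits positions where the adjacent text matches; those characters stay outside the span.
`re.search` tries every starting position until one works.
The match spans [0:4] → '0359'.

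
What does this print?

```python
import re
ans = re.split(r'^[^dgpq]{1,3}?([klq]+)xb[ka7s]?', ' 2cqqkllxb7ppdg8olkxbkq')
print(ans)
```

['', 'qqkll', 'ppdg8olkxbkq']

This matches anchored at the start of the string; then 1 to 3 of any character except [dgpq] (lazy); then one or more of one of [klq] (captured); then the literal 'xb', then optionally one of [ka7s].
Matches to split on: at [0:11] → ' 2cqqkllxb7'.
With a capturing group present, the delimiter's captured portion is kept in the result list.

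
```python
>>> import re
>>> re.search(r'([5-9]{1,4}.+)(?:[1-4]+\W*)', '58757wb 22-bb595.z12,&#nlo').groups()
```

Pattern: 1 to 4 of a character in [5-9], then one or more of any character (captured); then one or more of a character in [1-4], then zero or more of a non-word character (non-capturing group).
`search` walks the string left to right and returns the first match it finds.
The match spans [0:23] → '58757wb 22-bb595.z12,&#'.
Captured: group 1 = '58757wb 22-bb595.z1'.

('58757wb 22-bb595.z1',)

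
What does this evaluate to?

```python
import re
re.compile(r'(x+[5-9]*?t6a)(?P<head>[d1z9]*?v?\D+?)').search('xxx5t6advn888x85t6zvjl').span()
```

(0, 8)

Pattern: one or more of a literal 'x', then zero or more of a character in [5-9] (lazy), then the literal 't6a' (captured); then zero or more of one of [d1z9] (lazy), then optionally the literal 'v', then one or more of a non-digit (lazy) (captured as 'head').
The match spans [0:8] → 'xxx5t6ad'.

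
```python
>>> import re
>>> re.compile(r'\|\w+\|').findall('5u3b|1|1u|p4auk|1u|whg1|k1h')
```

Walking the string: at [4:7] → '|1|'; at [9:16] → '|p4auk|'; at [18:24] → '|whg1|'.
With no groups in the pattern, `findall` gives back each whole match — 3 here.

['|1|', '|p4auk|', '|whg1|']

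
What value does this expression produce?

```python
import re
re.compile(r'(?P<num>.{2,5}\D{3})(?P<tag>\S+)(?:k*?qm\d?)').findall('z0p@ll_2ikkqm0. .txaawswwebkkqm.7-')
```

[('z0p@ll_', '2ikk'), ('. .txaaw', 'swwebkk')]

This matches 2 to 5 of any character, then exactly 3 of a non-digit (captured as 'num'); then one or more of a non-whitespace character (captured as 'tag'); then zero or more of a literal 'k' (lazy), then the literal 'qm', then optionally a digit (non-capturing group).
2 groups means each result is a tuple of 2 captured strings — 2 here.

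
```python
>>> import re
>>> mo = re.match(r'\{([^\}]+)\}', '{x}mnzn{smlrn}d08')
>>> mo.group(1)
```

'x'

`re.match` won't scan ahead — the pattern has to work from the very first character.
The match spans [0:3] → '{x}'.
Captured: group 1 = 'x'.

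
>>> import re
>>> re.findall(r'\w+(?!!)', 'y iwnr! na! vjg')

A negative assertion filters positions out without eating any characters.
With no groups in the pattern, `findall` gives back each whole match — 4 here.

['y', 'iwn', 'n', 'vjg']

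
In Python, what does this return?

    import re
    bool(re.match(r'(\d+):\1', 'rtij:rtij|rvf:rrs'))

With `match`, the pattern is implicitly anchored at the beginning.
Here the pattern fails at index 0, so the call returns None, and `bool(None)` is False.

False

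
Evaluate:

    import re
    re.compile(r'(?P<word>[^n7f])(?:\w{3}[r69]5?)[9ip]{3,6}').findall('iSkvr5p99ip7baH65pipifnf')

With a single group, `findall` returns only what that group captured — 1 item.

['i']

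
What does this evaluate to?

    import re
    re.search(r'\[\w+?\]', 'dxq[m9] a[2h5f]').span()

Unlike `match`, `search` isn't anchored — it looks for the pattern anywhere in the string.
The match spans [3:7] → '[m9]'.

(3, 7)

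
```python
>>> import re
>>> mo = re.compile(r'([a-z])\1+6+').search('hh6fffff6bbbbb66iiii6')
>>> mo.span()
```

The backreference `\1` re-matches whatever the first group consumed, character for character.
`re.search` tries every starting position until one works.
The match spans [0:3] → 'hh6'.
Captured: group 1 = 'h'.

(0, 3)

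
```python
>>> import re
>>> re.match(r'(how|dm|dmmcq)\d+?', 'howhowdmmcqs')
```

None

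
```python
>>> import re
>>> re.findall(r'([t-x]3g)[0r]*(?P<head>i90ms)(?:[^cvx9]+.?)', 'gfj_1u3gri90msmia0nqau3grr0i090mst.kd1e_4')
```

[('u3g', 'i90ms')]

The pattern matches a character in [t-x], then the literal '3g' (captured); then zero or more of one of [0r]; then the literal 'i90', then the literal 'ms' (captured as 'head'); then one or more of any character except [cvx9], then optionally any character (non-capturing group).
Walking the string: at [5:30] match 'u3gri90msmia0nqau3grr0i09', groups = ('u3g', 'i90ms').
Multiple groups make `findall` return tuples — one 2-tuple for the one match.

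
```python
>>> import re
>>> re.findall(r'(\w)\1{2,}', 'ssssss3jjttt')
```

After group 1 captures some text, `\1` only succeeds where that same text appears again.
Matches: at [0:6] match 'ssssss', group 1 = 's'; at [9:12] match 'ttt', group 1 = 't'.
`findall` collects group 1 from each match (2 total).

['s', 't']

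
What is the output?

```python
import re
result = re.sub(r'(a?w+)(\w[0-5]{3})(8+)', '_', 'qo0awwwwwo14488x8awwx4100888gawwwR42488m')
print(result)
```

qo0_x8awwx4100888g_m

The pattern matches optionally a literal 'a', then one or more of a literal 'w' (captured); then a word character, then exactly 3 of a character in [0-5] (captured); then one or more of a literal '8' (captured).
Each match is replaced by '_'.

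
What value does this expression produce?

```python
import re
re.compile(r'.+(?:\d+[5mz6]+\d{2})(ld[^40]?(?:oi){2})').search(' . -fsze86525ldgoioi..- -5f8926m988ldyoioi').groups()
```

('ldgoioi',)

This matches one or more of any character; then one or more of a digit, then one or more of one of [5mz6], then exactly 2 of a digit (non-capturing group); then the literal 'ld', then optionally any character except [40], then the literal 'oi' repeated 2 times (captured).
`re.search` scans for the first position where the pattern succeeds.
The match spans [0:20] → ' . -fsze86525ldgoioi'.
Captured: group 1 = 'ldgoioi'.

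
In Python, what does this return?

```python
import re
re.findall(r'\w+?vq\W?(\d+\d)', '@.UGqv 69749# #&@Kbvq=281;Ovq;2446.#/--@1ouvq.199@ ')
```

['281', '2446', '199']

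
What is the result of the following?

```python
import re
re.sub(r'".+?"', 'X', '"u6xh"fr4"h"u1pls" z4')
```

'Xfr4Xu1pls" z4'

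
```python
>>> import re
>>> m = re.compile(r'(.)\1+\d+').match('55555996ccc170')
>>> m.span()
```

A backreference is literal: `\1` must see the identical characters the first group matched.
`match` is anchored at position 0; if the pattern doesn't fit there, it returns None.
The match spans [0:8] → '55555996'.
Captured: group 1 = '5'.

(0, 8)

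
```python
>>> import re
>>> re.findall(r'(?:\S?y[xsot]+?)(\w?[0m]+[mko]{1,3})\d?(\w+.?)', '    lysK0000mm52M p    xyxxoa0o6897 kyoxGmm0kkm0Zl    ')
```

This matches optionally a non-whitespace character, then a literal 'y', then one or more of one of [xsot] (lazy) (non-capturing group); then optionally a word character, then one or more of one of [0m], then 1 to 3 of one of [mko] (captured); then optionally a digit; then one or more of a word character, then optionally any character (captured).
2 groups means each result is a tuple of 2 captured strings — 3 here.

[('K0000mm', '2M '), ('a0o', '897 '), ('Gmm0kkm', 'Zl ')]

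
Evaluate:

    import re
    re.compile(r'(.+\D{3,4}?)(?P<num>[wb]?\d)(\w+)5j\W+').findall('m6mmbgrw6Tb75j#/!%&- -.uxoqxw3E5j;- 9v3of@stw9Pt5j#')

This matches one or more of any character, then 3 to 4 of a non-digit (lazy) (captured); then optionally one of [wb], then a digit (captured as 'num'); then one or more of a word character (captured); then the literal '5j', then one or more of a non-word character.
Walking the string: at [0:51] match 'm6mmbgrw6Tb75j#/!%&- -.uxoqxw3E5j;- 9v3of@stw9Pt5j#', groups = ('m6mmbgrw6Tb75j#/!%&- -.uxoqxw3E5j;- 9v3of@stw', '9', 'Pt').
3 groups means the one result is a tuple of 3 captured strings — 1 here.

[('m6mmbgrw6Tb75j#/!%&- -.uxoqxw3E5j;- 9v3of@stw', '9', 'Pt')]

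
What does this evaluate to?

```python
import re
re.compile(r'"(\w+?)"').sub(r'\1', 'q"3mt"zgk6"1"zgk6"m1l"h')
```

'q3mtzgk61zgk6m1lh'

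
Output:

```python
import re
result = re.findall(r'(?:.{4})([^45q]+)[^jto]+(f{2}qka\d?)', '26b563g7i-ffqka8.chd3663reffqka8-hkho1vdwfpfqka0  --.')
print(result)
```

This matches exactly 4 of any character (non-capturing group); then one or more of any character except [45q] (captured); then one or more of any character except [jto]; then exactly 2 of a literal 'f', then the literal 'qka', then optionally a digit (captured).
Matches: at [0:32] match '26b563g7i-ffqka8.chd3663reffqka8', groups = ('63g7i-ff', 'ffqka8').
With 2 capturing groups, `findall` returns a 2-tuple per match.

[('63g7i-ff', 'ffqka8')]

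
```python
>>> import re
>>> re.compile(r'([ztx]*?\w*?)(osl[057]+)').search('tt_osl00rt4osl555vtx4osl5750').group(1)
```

'tt_'

Pattern: zero or more of one of [ztx] (lazy), then zero or more of a word character (lazy) (captured); then the literal 'osl', then one or more of one of [057] (captured).
Because the quantifier is non-greedy, it stops expanding at the earliest point where the rest of the pattern can succeed.
Unlike `match`, `search` isn't anchored — it looks for the pattern anywhere in the string.
The match spans [0:8] → 'tt_osl00'.
Captured: group 1 = 'tt_', group 2 = 'osl00'.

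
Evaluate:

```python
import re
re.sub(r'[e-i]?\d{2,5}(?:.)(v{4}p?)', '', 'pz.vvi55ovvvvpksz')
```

The pattern matches optionally a character in [e-i], then 2 to 5 of a digit; then any character (non-capturing group); then exactly 4 of the literal 'v', then optionally the literal 'p' (captured).
Matches: at [5:14] → 'i55ovvvvp'.
Every occurrence is swapped for ''.

'pz.vvksz'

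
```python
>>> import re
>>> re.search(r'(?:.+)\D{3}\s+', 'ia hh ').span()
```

The match spans [0:6] → 'ia hh '.

(0, 6)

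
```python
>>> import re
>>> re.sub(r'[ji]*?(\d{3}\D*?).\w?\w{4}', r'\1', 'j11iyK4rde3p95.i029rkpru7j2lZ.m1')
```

'j11iyK4rde3p95.029j2lZ.m1'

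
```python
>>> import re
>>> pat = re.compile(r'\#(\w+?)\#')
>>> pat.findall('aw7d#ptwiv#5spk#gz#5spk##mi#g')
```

One capturing group, so `findall` returns just the captured substring from each match — 3 in all.

['ptwiv', 'gz', 'mi']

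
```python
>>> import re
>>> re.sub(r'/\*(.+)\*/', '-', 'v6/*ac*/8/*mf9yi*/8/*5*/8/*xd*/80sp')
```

Matches: at [2:31] → '/*ac*/8/*mf9yi*/8/*5*/8/*xd*/'.
`sub` substitutes '-' at each match site.

'v6-80sp'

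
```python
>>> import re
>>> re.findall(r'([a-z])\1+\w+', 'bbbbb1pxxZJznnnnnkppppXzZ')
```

['b']

The backreference `\1` re-matches whatever the first group consumed, character for character.
One capturing group, so `findall` returns just the captured substring from the one match — 1 in all.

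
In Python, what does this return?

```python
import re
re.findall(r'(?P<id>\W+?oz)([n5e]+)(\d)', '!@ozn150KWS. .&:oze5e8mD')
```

[('!@oz', 'n', '1'), ('. .&:oz', 'e5e', '8')]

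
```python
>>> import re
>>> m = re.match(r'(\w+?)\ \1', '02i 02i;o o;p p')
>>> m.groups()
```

The backreference `\1` re-matches whatever the first group consumed, character for character.
`match` is anchored at position 0; if the pattern doesn't fit there, it returns None.
The match spans [0:7] → '02i 02i'.
Captured: group 1 = '02i'.

('02i',)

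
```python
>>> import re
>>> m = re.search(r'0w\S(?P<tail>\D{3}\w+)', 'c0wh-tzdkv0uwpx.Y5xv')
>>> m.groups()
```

The pattern matches the literal '0w', then a non-whitespace character; then exactly 3 of a non-digit, then one or more of a word character (captured as 'tail').
`re.search` tries every starting position until one works.
The match spans [1:15] → '0wh-tzdkv0uwpx'.
Captured: group 1 = '-tzdkv0uwpx'.

('-tzdkv0uwpx',)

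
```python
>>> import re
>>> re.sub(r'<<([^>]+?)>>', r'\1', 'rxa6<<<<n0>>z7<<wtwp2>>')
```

'rxa6<<n0z7wtwp2'

`\1` in the replacement pulls in group 1's text for each match.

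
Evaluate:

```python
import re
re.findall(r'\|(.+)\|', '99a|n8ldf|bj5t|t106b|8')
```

['n8ldf|bj5t|t106b']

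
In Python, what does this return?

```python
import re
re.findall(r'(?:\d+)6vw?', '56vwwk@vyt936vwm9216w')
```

['56vw', '936vw']

No capturing groups, so `findall` returns the 2 full match strings.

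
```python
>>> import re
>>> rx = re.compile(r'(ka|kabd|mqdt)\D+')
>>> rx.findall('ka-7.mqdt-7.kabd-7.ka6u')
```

Alternation tries branches left to right and keeps the first one that lets the overall match succeed at that position.
Walking the string: at [0:3] match 'ka-', group 1 = 'ka'; at [5:10] match 'mqdt-', group 1 = 'mqdt'; at [12:17] match 'kabd-', group 1 = 'ka'.
Because there's exactly one group, `findall` drops the full match and keeps group 1 from each hit.

['ka', 'mqdt', 'ka']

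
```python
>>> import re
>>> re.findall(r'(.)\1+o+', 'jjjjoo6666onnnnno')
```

['j', '6', 'n']

`\1` is not a pattern — it's the concrete string captured by group 1, re-applied verbatim.
Matches: at [0:6] match 'jjjjoo', group 1 = 'j'; at [6:11] match '6666o', group 1 = '6'; at [11:17] match 'nnnnno', group 1 = 'n'.
With a single group, `findall` returns only what that group captured — 3 items.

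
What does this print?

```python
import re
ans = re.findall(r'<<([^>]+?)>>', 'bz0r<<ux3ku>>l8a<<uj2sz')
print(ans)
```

Scanning left to right: at [4:13] match '<<ux3ku>>', group 1 = 'ux3ku'.
One capturing group, so `findall` returns just the captured substring from the one match — 1 in all.

['ux3ku']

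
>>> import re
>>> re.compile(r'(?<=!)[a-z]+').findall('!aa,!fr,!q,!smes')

The lookaround is zero-width — it requires the adjacent text to match without consuming it, so the asserted text isn't part of the match.
Scanning left to right: at [1:3] → 'aa'; at [5:7] → 'fr'; at [9:10] → 'q'; at [12:16] → 'smes'.
No capturing groups, so `findall` returns the 4 full match strings.

['aa', 'fr', 'q', 'smes']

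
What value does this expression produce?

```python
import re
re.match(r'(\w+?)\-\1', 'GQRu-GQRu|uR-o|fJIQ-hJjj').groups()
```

('GQRu',)

The backreference `\1` re-matches whatever the first group consumed, character for character.
`re.match` only tries the pattern at the start of the string.
The match spans [0:9] → 'GQRu-GQRu'.
Captured: group 1 = 'GQRu'.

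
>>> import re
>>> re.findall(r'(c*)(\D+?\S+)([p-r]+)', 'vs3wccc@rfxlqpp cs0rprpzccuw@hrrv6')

[('', 'vs3wccc@rfxlqp', 'p'), ('', ' cs0rprpzccuw@hr', 'r')]

This matches zero or more of a literal 'c' (captured); then one or more of a non-digit (lazy), then one or more of a non-whitespace character (captured); then one or more of a character in [p-r] (captured).
Walking the string: at [0:15] match 'vs3wccc@rfxlqpp', groups = ('', 'vs3wccc@rfxlqp', 'p'); at [15:32] match ' cs0rprpzccuw@hrr', groups = ('', ' cs0rprpzccuw@hr', 'r').
`findall` packs the 3 group values into a tuple for every match.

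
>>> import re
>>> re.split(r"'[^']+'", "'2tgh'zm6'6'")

['', 'zm6', '']

The string is cut at each match, leaving 3 pieces.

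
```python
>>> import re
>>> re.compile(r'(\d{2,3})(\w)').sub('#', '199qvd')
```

The pattern matches 2 to 3 of a digit (captured); then a word character (captured).
Matches: at [0:4] → '199q'.
Each match is replaced by '#'.

'#vd'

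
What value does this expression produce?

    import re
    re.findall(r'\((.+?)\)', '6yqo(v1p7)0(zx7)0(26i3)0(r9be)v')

['v1p7', 'zx7', '26i3', 'r9be']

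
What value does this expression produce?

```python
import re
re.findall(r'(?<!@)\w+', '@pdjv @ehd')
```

`(?!…)`/`(?<!…)` only lets a position through if the neighbouring text does NOT match; no characters are consumed.
No capturing groups, so `findall` returns the 2 full match strings.

['djv', 'hd']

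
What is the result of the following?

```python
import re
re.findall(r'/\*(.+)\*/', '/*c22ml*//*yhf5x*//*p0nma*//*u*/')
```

With a single group, `findall` returns only what that group captured — 1 item.

['c22ml*//*yhf5x*//*p0nma*//*u']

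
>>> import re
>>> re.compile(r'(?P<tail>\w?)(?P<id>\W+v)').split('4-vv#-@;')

Pattern: optionally a word character (captured as 'tail'); then one or more of a non-word character, then a literal 'v' (captured as 'id').
Matches to split on: at [0:3] → '4-v'.
`re.split` interleaves the captured-group text with the surrounding fragments.

['', '4', '-v', 'v#-@;']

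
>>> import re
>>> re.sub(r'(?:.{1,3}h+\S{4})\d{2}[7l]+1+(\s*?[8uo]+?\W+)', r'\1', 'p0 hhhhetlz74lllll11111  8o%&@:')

Pattern: 1 to 3 of any character, then one or more of the literal 'h', then exactly 4 of a non-whitespace character (non-capturing group); then exactly 2 of a digit, then one or more of one of [7l], then one or more of a literal '1'; then zero or more of whitespace (lazy), then one or more of one of [8uo] (lazy), then one or more of a non-word character (captured).
Matches: at [0:31] → 'p0 hhhhetlz74lllll11111  8o%&@:'.
Each match is replaced using the text its own group 1 captured.

'  8o%&@:'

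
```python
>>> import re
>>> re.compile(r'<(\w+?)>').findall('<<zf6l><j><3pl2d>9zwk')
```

['zf6l', 'j', '3pl2d']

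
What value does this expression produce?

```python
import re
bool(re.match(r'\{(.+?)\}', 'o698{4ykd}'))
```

`re.match` won't scan ahead — the pattern has to work from the very first character.
Here the pattern fails at index 0, so the call returns None, and `bool(None)` is False.

False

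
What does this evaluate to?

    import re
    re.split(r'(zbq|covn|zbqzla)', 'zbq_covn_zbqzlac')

The regex engine tests alternatives in the order written; an earlier branch that matches wins even if a later one would match more.
The group in the pattern means `split` returns the separators' captures alongside the pieces.

['', 'zbq', '_', 'covn', '_', 'zbq', 'zlac']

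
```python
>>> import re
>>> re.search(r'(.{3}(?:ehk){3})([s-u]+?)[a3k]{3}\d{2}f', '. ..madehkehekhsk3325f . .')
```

Here no position works, so the call returns None.

None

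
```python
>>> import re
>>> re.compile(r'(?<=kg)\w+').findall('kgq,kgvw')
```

['q', 'vw']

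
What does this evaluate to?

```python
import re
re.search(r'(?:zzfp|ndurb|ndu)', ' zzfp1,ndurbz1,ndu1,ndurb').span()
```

Unlike `match`, `search` isn't anchored — it looks for the pattern anywhere in the string.
The match spans [1:5] → 'zzfp'.

(1, 5)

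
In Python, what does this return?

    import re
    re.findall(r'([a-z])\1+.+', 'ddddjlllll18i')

['d']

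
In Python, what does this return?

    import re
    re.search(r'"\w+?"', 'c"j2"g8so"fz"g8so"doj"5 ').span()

(1, 5)

The match spans [1:5] → '"j2"'.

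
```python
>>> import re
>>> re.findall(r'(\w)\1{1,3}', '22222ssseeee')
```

['2', 's', 'e']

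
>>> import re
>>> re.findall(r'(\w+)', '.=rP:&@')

['rP']

Pattern: one or more of a word character (captured).
Matches: at [2:4] match 'rP', group 1 = 'rP'.
`findall` collects group 1 from the one match (1 total).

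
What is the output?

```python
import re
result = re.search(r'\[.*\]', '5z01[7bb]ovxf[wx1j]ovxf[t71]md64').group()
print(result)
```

Unlike `match`, `search` isn't anchored — it looks for the pattern anywhere in the string.
The match spans [4:28] → '[7bb]ovxf[wx1j]ovxf[t71]'.

[7bb]ovxf[wx1j]ovxf[t71]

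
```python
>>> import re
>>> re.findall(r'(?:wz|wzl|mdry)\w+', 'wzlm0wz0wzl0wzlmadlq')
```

Scanning left to right: at [0:20] → 'wzlm0wz0wzl0wzlmadlq'.
With no groups in the pattern, `findall` gives back each whole match — 1 here.

['wzlm0wz0wzl0wzlmadlq']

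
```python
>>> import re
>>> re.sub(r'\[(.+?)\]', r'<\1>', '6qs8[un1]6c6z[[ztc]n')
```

'6qs8<un1>6c6z<[ztc>n'

With the lazy modifier that quantifier settles for the fewest repetitions that let the rest of the pattern succeed (the atoms after it are unaffected and can still be greedy).
Each match is replaced using the text its own group 1 captured.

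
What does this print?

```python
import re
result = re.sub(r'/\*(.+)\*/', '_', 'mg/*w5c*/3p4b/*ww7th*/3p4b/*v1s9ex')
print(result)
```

Matches: at [2:22] → '/*w5c*/3p4b/*ww7th*/'.
`sub` substitutes '_' at each match site.

mg_3p4b/*v1s9ex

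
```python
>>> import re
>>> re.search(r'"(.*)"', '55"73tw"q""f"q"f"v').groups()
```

('73tw"q""f"q"f',)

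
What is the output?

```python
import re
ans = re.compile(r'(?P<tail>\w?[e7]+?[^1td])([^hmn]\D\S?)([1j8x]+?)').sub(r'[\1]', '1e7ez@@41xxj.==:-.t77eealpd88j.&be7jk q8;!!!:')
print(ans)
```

[1e7ez]xxj.==:-.[t77eea]8j.&[be7j];!!!:

Pattern: optionally a word character, then one or more of one of [e7] (lazy), then any character except [1td] (captured as 'tail'); then any character except [hmn], then a non-digit, then optionally a non-whitespace character (captured); then one or more of one of [1j8x] (lazy) (captured).
Matches: at [0:9] → '1e7ez@@41'; at [18:28] → 't77eealpd8'; at [32:40] → 'be7jk q8'.
Each match is replaced using the text its own group 1 captured.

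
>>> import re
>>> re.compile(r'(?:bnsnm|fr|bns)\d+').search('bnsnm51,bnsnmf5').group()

'bnsnm51'

`re.search` tries every starting position until one works.
The match spans [0:7] → 'bnsnm51'.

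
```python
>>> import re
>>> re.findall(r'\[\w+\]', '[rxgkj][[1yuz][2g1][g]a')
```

`findall` yields the raw match text (4 of them) because the pattern has no groups.

['[rxgkj]', '[1yuz]', '[2g1]', '[g]']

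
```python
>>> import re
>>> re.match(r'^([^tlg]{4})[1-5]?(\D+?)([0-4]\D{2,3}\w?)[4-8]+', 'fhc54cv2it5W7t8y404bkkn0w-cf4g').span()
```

This matches anchored at the start of the string; then exactly 4 of any character except [tlg] (captured); then optionally a character in [1-5]; then one or more of a non-digit (lazy) (captured); then a character in [0-4], then 2 to 3 of a non-digit, then optionally a word character (captured); then one or more of a character in [4-8].
`match` is anchored at position 0; if the pattern doesn't fit there, it returns None.
The match spans [0:11] → 'fhc54cv2it5'.
Captured: group 1 = 'fhc5', group 2 = 'cv', group 3 = '2it'.

(0, 11)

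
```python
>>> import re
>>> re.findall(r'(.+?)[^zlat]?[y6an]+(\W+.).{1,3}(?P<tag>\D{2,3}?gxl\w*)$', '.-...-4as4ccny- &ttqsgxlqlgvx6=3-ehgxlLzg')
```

This matches one or more of any character (lazy) (captured); then optionally any character except [zlat], then one or more of one of [y6an]; then one or more of a non-word character, then any character (captured); then 1 to 3 of any character; then 2 to 3 of a non-digit (lazy), then the literal 'gxl', then zero or more of a word character (captured as 'tag'); then anchored at the end.
A non-greedy quantifier consumes as few characters as it can — just enough that the remainder of the pattern still matches from where it stops; whatever follows it matches normally.
Walking the string: at [0:41] match '.-...-4as4ccny- &ttqsgxlqlgvx6=3-ehgxlLzg', groups = ('.-...-4as4ccny- &ttqsgxlqlgv', '=3', 'ehgxlLzg').
3 groups means the one result is a tuple of 3 captured strings — 1 here.

[('.-...-4as4ccny- &ttqsgxlqlgv', '=3', 'ehgxlLzg')]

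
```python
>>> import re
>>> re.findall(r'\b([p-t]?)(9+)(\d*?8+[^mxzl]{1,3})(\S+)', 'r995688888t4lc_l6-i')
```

Pattern: a word boundary (`\b`, zero-width); then optionally a character in [p-t] (captured); then one or more of a literal '9' (captured); then zero or more of a digit (lazy), then one or more of a literal '8', then 1 to 3 of any character except [mxzl] (captured); then one or more of a non-whitespace character (captured).
Multiple groups make `findall` return tuples — one 4-tuple for the one match.

[('r', '99', '5688888t4', 'lc_l6-i')]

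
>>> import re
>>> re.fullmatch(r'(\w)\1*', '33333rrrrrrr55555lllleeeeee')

After group 1 captures some text, `\1` only succeeds where that same text appears again.
`fullmatch` succeeds only if the pattern covers the string from start to end.
Here the pattern can't cover the whole string, so the call returns None.

None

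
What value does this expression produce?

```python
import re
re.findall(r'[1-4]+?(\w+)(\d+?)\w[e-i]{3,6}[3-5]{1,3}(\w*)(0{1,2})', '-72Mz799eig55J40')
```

[('Mz7', '9', 'J4', '0')]

Pattern: one or more of a character in [1-4] (lazy); then one or more of a word character (captured); then one or more of a digit (lazy) (captured); then a word character, then 3 to 6 of a character in [e-i], then 1 to 3 of a character in [3-5]; then zero or more of a word character (captured); then 1 to 2 of a literal '0' (captured).
Walking the string: at [2:16] match '2Mz799eig55J40', groups = ('Mz7', '9', 'J4', '0').
`findall` packs the 4 group values into a tuple for every match.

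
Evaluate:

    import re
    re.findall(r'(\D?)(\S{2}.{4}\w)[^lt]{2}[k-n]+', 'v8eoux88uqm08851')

This matches optionally a non-digit (captured); then exactly 2 of a non-whitespace character, then exactly 4 of any character, then a word character (captured); then exactly 2 of any character except [lt], then one or more of a character in [k-n].
With 2 capturing groups, `findall` returns a 2-tuple per match.

[('v', '8eoux88')]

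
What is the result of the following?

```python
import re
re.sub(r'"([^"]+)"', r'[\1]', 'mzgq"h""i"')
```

'mzgq[h][i]'

Matches: at [4:7] → '"h"'; at [7:10] → '"i"'.
Each match is replaced using the text its own group 1 captured.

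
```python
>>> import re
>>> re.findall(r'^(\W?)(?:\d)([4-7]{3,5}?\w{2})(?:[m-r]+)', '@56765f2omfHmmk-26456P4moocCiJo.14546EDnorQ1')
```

[('@', '6765f2')]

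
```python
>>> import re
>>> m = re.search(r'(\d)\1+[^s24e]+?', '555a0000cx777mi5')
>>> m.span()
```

(0, 4)

After group 1 captures some text, `\1` only succeeds where that same text appears again.
`re.search` scans for the first position where the pattern succeeds.
The match spans [0:4] → '555a'.
Captured: group 1 = '5'.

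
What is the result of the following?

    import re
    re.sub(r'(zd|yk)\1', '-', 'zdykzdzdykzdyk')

The backreference `\1` re-matches whatever the first group consumed, character for character.
Matches: at [4:8] → 'zdzd'.
`sub` substitutes '-' at each match site.

'zdyk-ykzdyk'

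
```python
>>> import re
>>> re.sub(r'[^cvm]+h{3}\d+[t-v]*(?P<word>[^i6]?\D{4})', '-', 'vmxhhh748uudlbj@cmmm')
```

'vm-cmmm'

Pattern: one or more of any character except [cvm], then exactly 3 of a literal 'h'; then one or more of a digit, then zero or more of a character in [t-v]; then optionally any character except [i6], then exactly 4 of a non-digit (captured as 'word').
Matches: at [2:16] → 'xhhh748uudlbj@'.
Every occurrence is swapped for '-'.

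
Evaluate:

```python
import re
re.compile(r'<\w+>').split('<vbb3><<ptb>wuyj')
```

['', '<', 'wuyj']

Matches to split on: at [0:6] → '<vbb3>'; at [7:12] → '<ptb>'.
Splitting on the pattern gives 3 pieces.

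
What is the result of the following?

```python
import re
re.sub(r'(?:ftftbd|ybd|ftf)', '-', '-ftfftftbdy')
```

'---y'

`|` is ordered: at each position the engine commits to the first alternative that works.
Matches: at [1:4] → 'ftf'; at [4:10] → 'ftftbd'.
Every occurrence is swapped for '-'.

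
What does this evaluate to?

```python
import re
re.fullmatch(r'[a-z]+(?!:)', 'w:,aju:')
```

The negative lookaround is zero-width — it rules out positions where the adjacent text would match, without consuming anything.
`re.fullmatch` is like wrapping the pattern in `^…$` (in single-line mode).
Here the string isn't matched end-to-end, so the call returns None.

None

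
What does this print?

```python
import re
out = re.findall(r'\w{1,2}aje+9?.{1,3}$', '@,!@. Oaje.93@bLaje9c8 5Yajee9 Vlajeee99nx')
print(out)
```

['Vlajeee99nx']

The pattern matches 1 to 2 of a word character, then the literal 'aj', then one or more of a literal 'e'; then optionally a literal '9', then 1 to 3 of any character; then anchored at the end.
Scanning left to right: at [31:42] → 'Vlajeee99nx'.
With no groups in the pattern, `findall` gives back each whole match — 1 here.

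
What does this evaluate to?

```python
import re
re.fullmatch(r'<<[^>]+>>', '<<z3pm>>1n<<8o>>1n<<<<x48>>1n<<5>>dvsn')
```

None

`fullmatch` succeeds only if the pattern covers the string from start to end.
Here the string isn't matched end-to-end, so the call returns None.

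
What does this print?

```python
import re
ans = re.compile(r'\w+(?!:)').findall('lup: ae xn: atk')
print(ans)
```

`(?!…)`/`(?<!…)` only lets a position through if the neighbouring text does NOT match; no characters are consumed.
Scanning left to right: at [0:2] → 'lu'; at [5:7] → 'ae'; at [8:9] → 'x'; at [12:15] → 'atk'.
With no groups in the pattern, `findall` gives back each whole match — 4 here.

['lu', 'ae', 'x', 'atk']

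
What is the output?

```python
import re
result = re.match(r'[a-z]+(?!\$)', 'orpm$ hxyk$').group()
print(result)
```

orp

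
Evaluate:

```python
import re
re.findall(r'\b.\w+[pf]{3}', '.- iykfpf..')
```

['iykfpf']

No capturing groups, so `findall` returns the 1 full match string.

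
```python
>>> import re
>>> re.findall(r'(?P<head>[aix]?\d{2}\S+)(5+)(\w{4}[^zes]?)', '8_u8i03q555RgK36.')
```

[('i03q55', '5', 'RgK36')]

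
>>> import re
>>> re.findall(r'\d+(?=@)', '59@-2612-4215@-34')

The `(?=…)`/`(?<=…)` assertion just peeks at neighbouring text; it doesn't advance the match position.
Matches: at [0:2] → '59'; at [9:13] → '4215'.
`findall` yields the raw match text (2 of them) because the pattern has no groups.

['59', '4215']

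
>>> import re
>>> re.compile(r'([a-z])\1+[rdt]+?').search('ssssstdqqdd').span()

`\1` has to match the exact text group 1 already captured.
Unlike `match`, `search` isn't anchored — it looks for the pattern anywhere in the string.
The match spans [0:6] → 'ssssst'.
Captured: group 1 = 's'.

(0, 6)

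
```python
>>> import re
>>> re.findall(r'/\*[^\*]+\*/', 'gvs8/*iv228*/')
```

Walking the string: at [4:13] → '/*iv228*/'.
`findall` yields the raw match text (1 of them) because the pattern has no groups.

['/*iv228*/']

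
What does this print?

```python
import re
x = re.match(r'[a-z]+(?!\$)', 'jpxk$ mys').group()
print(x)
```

jpx

`(?!…)`/`(?<!…)` only lets a position through if the neighbouring text does NOT match; no characters are consumed.
With `match`, the pattern is implicitly anchored at the beginning.
The match spans [0:3] → 'jpx'.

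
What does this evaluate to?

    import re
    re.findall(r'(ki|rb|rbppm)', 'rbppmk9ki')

Alternation isn't longest-match — the leftmost alternative that fits at this position is chosen.
`findall` collects group 1 from each match (2 total).

['rb', 'ki']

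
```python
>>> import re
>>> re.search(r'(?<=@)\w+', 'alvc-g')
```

None

The lookaround is zero-width — it requires the adjacent text to match without consuming it, so the asserted text isn't part of the match.
Unlike `match`, `search` isn't anchored — it looks for the pattern anywhere in the string.
Here no position works, so the call returns None.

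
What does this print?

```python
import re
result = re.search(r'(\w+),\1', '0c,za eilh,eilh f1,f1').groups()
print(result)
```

('eilh',)

The match spans [6:15] → 'eilh,eilh'.
Captured: group 1 = 'eilh'.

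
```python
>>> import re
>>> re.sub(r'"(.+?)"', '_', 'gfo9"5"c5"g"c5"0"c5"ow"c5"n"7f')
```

A non-greedy quantifier consumes as few characters as it can — just enough that the remainder of the pattern still matches from where it stops; whatever follows it matches normally.
Matches: at [4:7] → '"5"'; at [9:12] → '"g"'; at [14:17] → '"0"'; at [19:23] → '"ow"'; at [25:28] → '"n"'.
Every occurrence is swapped for '_'.

'gfo9_c5_c5_c5_c5_7f'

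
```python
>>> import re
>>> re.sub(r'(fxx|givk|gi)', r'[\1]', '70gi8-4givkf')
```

`|` is ordered: at each position the engine commits to the first alternative that works.
`\1` in the replacement pulls in group 1's text for each match.

'70[gi]8-4[givk]f'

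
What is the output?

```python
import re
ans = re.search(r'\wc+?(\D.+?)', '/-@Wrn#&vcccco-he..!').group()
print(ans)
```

vccc

The pattern matches a word character, then one or more of a literal 'c' (lazy); then a non-digit, then one or more of any character (lazy) (captured).
A `+?`/`*?`/`{m,n}?` starts at its minimum and grows only as far as needed for what follows to match.
`search` walks the string left to right and returns the first match it finds.
The match spans [8:12] → 'vccc'.
Captured: group 1 = 'cc'.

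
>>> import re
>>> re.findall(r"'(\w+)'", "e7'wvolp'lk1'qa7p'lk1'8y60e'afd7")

['wvolp', 'qa7p', '8y60e']

Because there's exactly one group, `findall` drops the full match and keeps group 1 from each hit.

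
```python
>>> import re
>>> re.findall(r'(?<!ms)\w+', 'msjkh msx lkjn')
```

['msjkh', 'msx', 'lkjn']

The negative lookahead/lookbehind blocks any match where the forbidden context is present.
`findall` yields the raw match text (3 of them) because the pattern has no groups.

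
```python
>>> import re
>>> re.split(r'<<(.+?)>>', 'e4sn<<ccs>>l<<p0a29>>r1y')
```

Lazy quantifiers expand one character at a time until the remainder of the pattern can match.
Because the pattern has a capturing group, `split` also inserts each captured text between the pieces.

['e4sn', 'ccs', 'l', 'p0a29', 'r1y']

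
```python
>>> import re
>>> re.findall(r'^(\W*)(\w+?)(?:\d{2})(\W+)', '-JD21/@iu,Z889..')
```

[('-', 'JD', '/@')]

`findall` packs the 3 group values into a tuple for every match.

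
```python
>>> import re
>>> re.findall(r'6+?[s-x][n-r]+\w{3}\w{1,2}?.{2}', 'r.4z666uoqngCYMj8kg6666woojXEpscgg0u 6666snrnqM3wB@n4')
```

Pattern: one or more of the literal '6' (lazy), then a character in [s-x]; then one or more of a character in [n-r], then exactly 3 of a word character; then 1 to 2 of a word character (lazy), then exactly 2 of any character.
A non-greedy quantifier consumes as few characters as it can — just enough that the remainder of the pattern still matches from where it stops; whatever follows it matches normally.
Walking the string: at [4:17] → '666uoqngCYMj8'; at [19:32] → '6666woojXEpsc'; at [37:52] → '6666snrnqM3wB@n'.
No capturing groups, so `findall` returns the 3 full match strings.

['666uoqngCYMj8', '6666woojXEpsc', '6666snrnqM3wB@n']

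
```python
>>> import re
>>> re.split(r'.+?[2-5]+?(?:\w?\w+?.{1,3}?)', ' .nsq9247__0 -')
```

['', '_0 -']

Pattern: one or more of any character (lazy); then one or more of a character in [2-5] (lazy); then optionally a word character, then one or more of a word character (lazy), then 1 to 3 of any character (lazy) (non-capturing group).
A `+?`/`*?`/`{m,n}?` starts at its minimum and grows only as far as needed for what follows to match.
Matches to split on: at [0:10] → ' .nsq9247_'.
Splitting on the pattern gives 2 pieces.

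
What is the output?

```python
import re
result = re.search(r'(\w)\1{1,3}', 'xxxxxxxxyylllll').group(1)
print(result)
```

x

A backreference is literal: `\1` must see the identical characters the first group matched.
`re.search` scans for the first position where the pattern succeeds.
The match spans [0:4] → 'xxxx'.
Captured: group 1 = 'x'.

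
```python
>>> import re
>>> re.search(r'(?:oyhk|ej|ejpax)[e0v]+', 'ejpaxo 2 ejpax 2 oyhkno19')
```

None

Here the pattern never matches, so the call returns None.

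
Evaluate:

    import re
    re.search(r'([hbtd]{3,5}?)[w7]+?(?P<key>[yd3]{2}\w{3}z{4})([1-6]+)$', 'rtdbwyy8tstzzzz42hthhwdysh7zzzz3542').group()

This matches 3 to 5 of one of [hbtd] (lazy) (captured); then one or more of one of [w7] (lazy); then exactly 2 of one of [yd3], then exactly 3 of a word character, then exactly 4 of a literal 'z' (captured as 'key'); then one or more of a character in [1-6] (captured); then anchored at the end.
The match spans [17:35] → 'hthhwdysh7zzzz3542'.

'hthhwdysh7zzzz3542'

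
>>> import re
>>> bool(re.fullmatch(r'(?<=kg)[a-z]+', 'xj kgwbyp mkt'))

False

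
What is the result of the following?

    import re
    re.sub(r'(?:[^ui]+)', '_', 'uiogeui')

'ui_ui'

`sub` substitutes '_' at each match site.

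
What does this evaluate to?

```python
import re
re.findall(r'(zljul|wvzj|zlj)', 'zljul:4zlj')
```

`|` is ordered: at each position the engine commits to the first alternative that works.
`findall` collects group 1 from each match (2 total).

['zljul', 'zlj']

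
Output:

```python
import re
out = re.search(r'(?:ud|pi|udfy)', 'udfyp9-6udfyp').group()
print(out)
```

`|` is ordered: at each position the engine commits to the first alternative that works.
`re.search` tries every starting position until one works.
The match spans [0:2] → 'ud'.

ud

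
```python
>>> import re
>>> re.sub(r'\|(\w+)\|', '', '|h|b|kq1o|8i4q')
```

'b8i4q'

Matches: at [0:3] → '|h|'; at [4:10] → '|kq1o|'.
Every occurrence is swapped for ''.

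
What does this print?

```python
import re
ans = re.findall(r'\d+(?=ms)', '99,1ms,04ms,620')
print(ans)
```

['1', '04']

The positive lookaround only admits positions where the adjacent text matches; those characters stay outside the span.
Walking the string: at [3:4] → '1'; at [7:9] → '04'.
No capturing groups, so `findall` returns the 2 full match strings.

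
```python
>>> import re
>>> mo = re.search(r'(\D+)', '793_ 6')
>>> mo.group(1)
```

'_ '

The match spans [3:5] → '_ '.
Captured: group 1 = '_ '.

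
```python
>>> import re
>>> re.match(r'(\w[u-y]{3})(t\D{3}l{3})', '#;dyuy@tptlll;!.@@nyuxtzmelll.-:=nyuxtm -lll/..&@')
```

The pattern matches a word character, then exactly 3 of a character in [u-y] (captured); then a literal 't', then exactly 3 of a non-digit, then exactly 3 of the literal 'l' (captured).
With `match`, the pattern is implicitly anchored at the beginning.
Here the string doesn't start with a match, so the call returns None.

None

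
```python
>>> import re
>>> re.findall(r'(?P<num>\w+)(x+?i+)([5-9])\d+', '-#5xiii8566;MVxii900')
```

The pattern matches one or more of a word character (captured as 'num'); then one or more of the literal 'x' (lazy), then one or more of the literal 'i' (captured); then a character in [5-9] (captured); then one or more of a digit.
Scanning left to right: at [2:11] match '5xiii8566', groups = ('5', 'xiii', '8'); at [12:20] match 'MVxii900', groups = ('MV', 'xii', '9').
`findall` packs the 3 group values into a tuple for every match.

[('5', 'xiii', '8'), ('MV', 'xii', '9')]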